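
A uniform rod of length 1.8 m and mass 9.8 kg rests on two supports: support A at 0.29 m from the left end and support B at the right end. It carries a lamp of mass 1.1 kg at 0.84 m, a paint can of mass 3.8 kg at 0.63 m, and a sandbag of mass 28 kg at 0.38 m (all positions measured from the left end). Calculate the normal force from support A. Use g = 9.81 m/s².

R_A ≈ 351 N

Choose support B as the axis so its reaction then has zero moment arm.
Beam weight: 9.8 × 9.81 = 96.14 N down at 0.9 m → arm 0.9 m, τ = 96.14 × 0.9 = 86.53 N·m counterclockwise.
Lamp: 1.1 × 9.81 = 10.79 N down at 0.84 m → arm 0.96 m, τ = 10.79 × 0.96 = 10.36 N·m counterclockwise.
Paint can: 3.8 × 9.81 = 37.28 N down at 0.63 m → arm 1.17 m, τ = 37.28 × 1.17 = 43.62 N·m counterclockwise.
Sandbag: 28 × 9.81 = 274.7 N down at 0.38 m → arm 1.42 m, τ = 274.7 × 1.42 = 390.1 N·m counterclockwise.
Net load moment about support B = 530.6 N·m counterclockwise.
Reaction R at support A is upward at 0.29 m, arm 1.51 m → moment R × 1.51 clockwise.
Setting net torque to zero: R × 1.51 = 530.6 → R = 351 N.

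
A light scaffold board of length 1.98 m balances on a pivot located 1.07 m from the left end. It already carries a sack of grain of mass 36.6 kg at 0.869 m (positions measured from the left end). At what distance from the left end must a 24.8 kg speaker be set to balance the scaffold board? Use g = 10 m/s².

x ≈ 1.37 m from the left end

About the pivot (at 1.07 m from the left end):
Sack of grain: 36.6 × 10 = 366 N down at 0.869 m → arm 0.201 m, τ = 366 × 0.201 = 73.57 N·m counterclockwise.
Net moment of existing loads = 73.57 N·m counterclockwise.
The speaker weighs 24.8 × 10 = 248 N and must supply an equal clockwise moment, so its lever arm about the pivot is 73.57 / 248 = 0.297 m.
That puts it at 1.07 + 0.297 = 1.37 m from the left end.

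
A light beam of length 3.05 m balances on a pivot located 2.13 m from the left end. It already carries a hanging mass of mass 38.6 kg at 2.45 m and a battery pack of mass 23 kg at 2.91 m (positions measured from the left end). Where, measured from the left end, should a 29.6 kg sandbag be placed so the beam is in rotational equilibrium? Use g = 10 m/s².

x ≈ 1.11 m from the left end

Sum moments about the pivot (at 2.13 m from the left end) (the support reaction has zero arm there).
Hanging mass: 38.6 × 10 = 386 N down at 2.45 m → arm 0.32 m, τ = 386 × 0.32 = 123.5 N·m clockwise.
Battery pack: 23 × 10 = 230 N down at 2.91 m → arm 0.78 m, τ = 230 × 0.78 = 179.4 N·m clockwise.
Net moment of existing loads = 302.9 N·m clockwise.
The sandbag weighs 29.6 × 10 = 296 N and must supply an equal counterclockwise moment, so its lever arm about the pivot is 302.9 / 296 = 1.02 m.
That puts it at 2.13 − 1.02 = 1.11 m from the left end.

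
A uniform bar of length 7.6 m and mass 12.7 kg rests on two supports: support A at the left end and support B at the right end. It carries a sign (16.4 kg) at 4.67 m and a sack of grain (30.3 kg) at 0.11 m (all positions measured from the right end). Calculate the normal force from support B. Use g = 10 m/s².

R_B ≈ 425 N

About support A:
Beam weight: 12.7 × 10 = 127 N down at 3.8 m → arm 3.8 m, τ = 127 × 3.8 = 482.6 N·m clockwise.
Sign: 16.4 × 10 = 164 N down at 4.67 m → arm 2.93 m, τ = 164 × 2.93 = 480.5 N·m clockwise.
Sack of grain: 30.3 × 10 = 303 N down at 0.11 m → arm 7.49 m, τ = 303 × 7.49 = 2269 N·m clockwise.
Net load moment about support A = 3232 N·m clockwise.
Reaction R at support B is upward at 0 m, arm 7.6 m → moment R × 7.6 counterclockwise.
For rotational equilibrium, R × 7.6 = 3232, so R = 425 N.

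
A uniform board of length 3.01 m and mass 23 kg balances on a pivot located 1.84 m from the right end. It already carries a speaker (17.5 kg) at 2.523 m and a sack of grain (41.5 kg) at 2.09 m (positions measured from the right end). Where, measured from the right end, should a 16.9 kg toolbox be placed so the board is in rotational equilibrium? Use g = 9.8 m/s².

x ≈ 0.975 m from the right end

Choose the pivot (at 1.84 m from the right end) as the axis so the support reaction has zero arm there.
Beam weight: 23 × 9.8 = 225.4 N down at 1.505 m → arm 0.335 m, τ = 225.4 × 0.335 = 75.51 N·m clockwise.
Speaker: 17.5 × 9.8 = 171.5 N down at 2.523 m → arm 0.683 m, τ = 171.5 × 0.683 = 117.1 N·m counterclockwise.
Sack of grain: 41.5 × 9.8 = 406.7 N down at 2.09 m → arm 0.25 m, τ = 406.7 × 0.25 = 101.7 N·m counterclockwise.
Net moment of existing loads = 143.3 N·m counterclockwise.
The toolbox weighs 16.9 × 9.8 = 165.6 N and must supply an equal clockwise moment, so its lever arm about the pivot is 143.3 / 165.6 = 0.865 m.
That puts it at 1.84 − 0.865 = 0.975 m from the right end.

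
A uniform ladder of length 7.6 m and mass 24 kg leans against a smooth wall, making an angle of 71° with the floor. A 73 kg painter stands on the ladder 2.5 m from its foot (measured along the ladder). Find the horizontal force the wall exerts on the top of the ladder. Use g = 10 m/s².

About the foot of the ladder:
Ladder weight 24×10 = 240 N acts at 3.8 m along the ladder; its horizontal arm is 3.8·cos71° = 1.237 m → τ = 296.9 N·m clockwise.
Painter: 73×10 = 730 N at 2.5 m → arm 0.8139 m → τ = 594.1 N·m clockwise.
Wall normal N acts horizontally at the top; its moment arm is the height L sinθ = 7.6·sin71° = 7.186 m, counterclockwise.
Στ = 0 ⇒ N × 7.186 = 891 ⇒ N = 124 N.

N_wall ≈ 124 N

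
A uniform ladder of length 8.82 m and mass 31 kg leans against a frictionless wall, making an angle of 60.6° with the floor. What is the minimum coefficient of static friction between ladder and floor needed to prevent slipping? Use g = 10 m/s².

Choose the foot of the ladder as the axis so the floor normal and friction both act there and drop out.
Ladder weight 31×10 = 310 N acts at 4.41 m along the ladder; its horizontal arm is 4.41·cos60.6° = 2.165 m → τ = 671.1 N·m clockwise.
Wall normal N acts horizontally at the top; its moment arm is the height L sinθ = 8.82·sin60.6° = 7.684 m, counterclockwise.
Στ = 0 ⇒ N × 7.684 = 671.1 ⇒ N = 87.34 N.
ΣFx = 0 ⇒ f = N_wall = 87.34 N. ΣFy = 0 ⇒ N_floor = 310 N.
μ_min = f / N_floor = 87.34 / 310 = 0.282.

μ_min ≈ 0.282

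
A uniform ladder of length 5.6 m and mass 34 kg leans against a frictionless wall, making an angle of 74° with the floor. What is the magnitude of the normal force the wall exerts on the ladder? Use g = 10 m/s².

N_wall ≈ 48.7 N

About the foot of the ladder:
Ladder weight 34×10 = 340 N acts at 2.8 m along the ladder; its horizontal arm is 2.8·cos74° = 0.7718 m → τ = 262.4 N·m clockwise.
Wall normal N acts horizontally at the top; its moment arm is the height L sinθ = 5.6·sin74° = 5.383 m, counterclockwise.
Setting net torque to zero: N × 5.383 = 262.4 → N = 48.7 N.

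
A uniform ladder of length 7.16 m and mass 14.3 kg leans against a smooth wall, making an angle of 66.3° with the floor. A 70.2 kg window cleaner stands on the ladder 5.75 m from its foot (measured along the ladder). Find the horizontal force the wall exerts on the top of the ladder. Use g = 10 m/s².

Choose the foot of the ladder as the axis so the floor normal and friction both act there and drop out.
Ladder weight 14.3×10 = 143 N acts at 3.58 m along the ladder; its horizontal arm is 3.58·cos66.3° = 1.439 m → τ = 205.8 N·m clockwise.
Window cleaner: 70.2×10 = 702 N at 5.75 m → arm 2.311 m → τ = 1622 N·m clockwise.
Wall normal N acts horizontally at the top; its moment arm is the height L sinθ = 7.16·sin66.3° = 6.556 m, counterclockwise.
Balancing moments: N × 6.556 = 1828, giving N = 279 N.

N_wall ≈ 279 N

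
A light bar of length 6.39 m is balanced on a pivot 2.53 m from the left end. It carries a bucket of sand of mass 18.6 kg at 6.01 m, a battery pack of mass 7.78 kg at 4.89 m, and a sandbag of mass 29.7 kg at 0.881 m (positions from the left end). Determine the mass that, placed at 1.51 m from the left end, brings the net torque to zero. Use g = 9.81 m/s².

m ≈ 33.4 kg

About the pivot (at 2.53 m from the left end):
Bucket of sand: 18.6 × 9.81 = 182.5 N down at 6.01 m → arm 3.48 m, τ = 182.5 × 3.48 = 635.1 N·m clockwise.
Battery pack: 7.78 × 9.81 = 76.32 N down at 4.89 m → arm 2.36 m, τ = 76.32 × 2.36 = 180.1 N·m clockwise.
Sandbag: 29.7 × 9.81 = 291.4 N down at 0.881 m → arm 1.649 m, τ = 291.4 × 1.649 = 480.5 N·m counterclockwise.
Net moment of known loads = 334.7 N·m clockwise.
An unknown mass m at 1.51 m has arm 1.02 m; its moment is m·g·1.02 counterclockwise.
Setting net torque to zero: m × 9.81 × 1.02 = 334.7 → m = 334.7 / (9.81 × 1.02) = 33.4 kg.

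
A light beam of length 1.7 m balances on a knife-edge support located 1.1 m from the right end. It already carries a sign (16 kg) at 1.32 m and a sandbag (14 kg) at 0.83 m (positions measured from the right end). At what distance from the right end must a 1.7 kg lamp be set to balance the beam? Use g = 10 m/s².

Choose the knife-edge support (at 1.1 m from the right end) as the axis so the support reaction has zero arm there.
Sign: 16 × 10 = 160 N down at 1.32 m → arm 0.22 m, τ = 160 × 0.22 = 35.2 N·m counterclockwise.
Sandbag: 14 × 10 = 140 N down at 0.83 m → arm 0.27 m, τ = 140 × 0.27 = 37.8 N·m clockwise.
Net moment of existing loads = 2.6 N·m clockwise.
The lamp weighs 1.7 × 10 = 17 N and must supply an equal counterclockwise moment, so its lever arm about the knife-edge support is 2.6 / 17 = 0.153 m.
That puts it at 1.1 + 0.153 = 1.25 m from the right end.

x ≈ 1.25 m from the right end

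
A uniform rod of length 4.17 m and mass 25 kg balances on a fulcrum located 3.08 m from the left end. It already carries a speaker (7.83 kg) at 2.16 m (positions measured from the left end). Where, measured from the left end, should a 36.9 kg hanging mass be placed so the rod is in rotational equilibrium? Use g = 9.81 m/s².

x ≈ 3.95 m from the left end

About the fulcrum (at 3.08 m from the left end):
Beam weight: 25 × 9.81 = 245.2 N down at 2.085 m → arm 0.995 m, τ = 245.2 × 0.995 = 244 N·m counterclockwise.
Speaker: 7.83 × 9.81 = 76.81 N down at 2.16 m → arm 0.92 m, τ = 76.81 × 0.92 = 70.67 N·m counterclockwise.
Net moment of existing loads = 314.7 N·m counterclockwise.
The hanging mass weighs 36.9 × 9.81 = 362 N and must supply an equal clockwise moment, so its lever arm about the fulcrum is 314.7 / 362 = 0.869 m.
That puts it at 3.08 + 0.869 = 3.95 m from the left end.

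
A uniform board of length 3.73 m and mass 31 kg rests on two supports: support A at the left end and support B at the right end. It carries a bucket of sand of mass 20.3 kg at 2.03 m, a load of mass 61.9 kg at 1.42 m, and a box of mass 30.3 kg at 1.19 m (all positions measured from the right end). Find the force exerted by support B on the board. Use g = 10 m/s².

R_B ≈ 837 N

Choose support A as the axis so its reaction then has zero moment arm.
Beam weight: 31 × 10 = 310 N down at 1.865 m → arm 1.865 m, τ = 310 × 1.865 = 578.1 N·m clockwise.
Bucket of sand: 20.3 × 10 = 203 N down at 2.03 m → arm 1.7 m, τ = 203 × 1.7 = 345.1 N·m clockwise.
Load: 61.9 × 10 = 619 N down at 1.42 m → arm 2.31 m, τ = 619 × 2.31 = 1430 N·m clockwise.
Box: 30.3 × 10 = 303 N down at 1.19 m → arm 2.54 m, τ = 303 × 2.54 = 769.6 N·m clockwise.
Net load moment about support A = 3123 N·m clockwise.
Reaction R at support B is upward at 0 m, arm 3.73 m → moment R × 3.73 counterclockwise.
Στ = 0 ⇒ R × 3.73 = 3123 ⇒ R = 837 N.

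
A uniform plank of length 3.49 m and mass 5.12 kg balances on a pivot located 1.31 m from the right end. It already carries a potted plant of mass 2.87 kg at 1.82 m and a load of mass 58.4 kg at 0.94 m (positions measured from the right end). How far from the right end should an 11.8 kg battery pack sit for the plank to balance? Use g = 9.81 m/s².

Taking torques about the pivot (at 1.31 m from the right end):
Beam weight: 5.12 × 9.81 = 50.23 N down at 1.745 m → arm 0.435 m, τ = 50.23 × 0.435 = 21.85 N·m counterclockwise.
Potted plant: 2.87 × 9.81 = 28.15 N down at 1.82 m → arm 0.51 m, τ = 28.15 × 0.51 = 14.36 N·m counterclockwise.
Load: 58.4 × 9.81 = 572.9 N down at 0.94 m → arm 0.37 m, τ = 572.9 × 0.37 = 212 N·m clockwise.
Net moment of existing loads = 175.8 N·m clockwise.
The battery pack weighs 11.8 × 9.81 = 115.8 N and must supply an equal counterclockwise moment, so its lever arm about the pivot is 175.8 / 115.8 = 1.52 m.
That puts it at 1.31 + 1.52 = 2.83 m from the right end.

x ≈ 2.83 m from the right end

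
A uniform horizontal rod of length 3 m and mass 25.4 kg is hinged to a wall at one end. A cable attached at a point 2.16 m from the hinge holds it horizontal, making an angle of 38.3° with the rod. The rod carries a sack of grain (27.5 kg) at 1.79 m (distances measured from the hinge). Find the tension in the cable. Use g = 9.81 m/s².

Taking torques about the hinge:
Beam weight: 25.4 × 9.81 = 249.2 N down at 1.5 m → arm 1.5 m, τ = 249.2 × 1.5 = 373.8 N·m clockwise.
Sack of grain: 27.5 × 9.81 = 269.8 N down at 1.79 m → arm 1.79 m, τ = 269.8 × 1.79 = 482.9 N·m clockwise.
Total clockwise load moment = 856.7 N·m.
The cable tension T acts at 2.16 m; only its component perpendicular to the rod, T sinθ, produces torque. sin 38.3° = 0.6198.
Στ = 0 ⇒ T × 2.16 × 0.6198 = 856.7 ⇒ T = 856.7 / 1.339 = 640 N.

T ≈ 640 N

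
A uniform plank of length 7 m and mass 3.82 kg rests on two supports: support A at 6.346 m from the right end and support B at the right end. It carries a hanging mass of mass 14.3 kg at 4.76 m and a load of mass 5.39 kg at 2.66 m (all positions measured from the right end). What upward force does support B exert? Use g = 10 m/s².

R_B ≈ 84.2 N

Sum moments about support A (its reaction then has zero moment arm).
Beam weight: 3.82 × 10 = 38.2 N down at 3.5 m → arm 2.846 m, τ = 38.2 × 2.846 = 108.7 N·m clockwise.
Hanging mass: 14.3 × 10 = 143 N down at 4.76 m → arm 1.586 m, τ = 143 × 1.586 = 226.8 N·m clockwise.
Load: 5.39 × 10 = 53.9 N down at 2.66 m → arm 3.686 m, τ = 53.9 × 3.686 = 198.7 N·m clockwise.
Net load moment about support A = 534.2 N·m clockwise.
Reaction R at support B is upward at 0 m, arm 6.346 m → moment R × 6.346 counterclockwise.
Balancing moments: R × 6.346 = 534.2, giving R = 84.2 N.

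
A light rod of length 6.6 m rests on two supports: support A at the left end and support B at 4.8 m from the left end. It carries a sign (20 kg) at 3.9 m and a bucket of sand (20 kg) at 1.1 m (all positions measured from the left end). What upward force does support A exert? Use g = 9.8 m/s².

Take moments about support B.
Sign: 20 × 9.8 = 196 N down at 3.9 m → arm 0.9 m, τ = 196 × 0.9 = 176.4 N·m counterclockwise.
Bucket of sand: 20 × 9.8 = 196 N down at 1.1 m → arm 3.7 m, τ = 196 × 3.7 = 725.2 N·m counterclockwise.
Net load moment about support B = 901.6 N·m counterclockwise.
Reaction R at support A is upward at 0 m, arm 4.8 m → moment R × 4.8 clockwise.
Setting net torque to zero: R × 4.8 = 901.6 → R = 188 N.

R_A ≈ 188 N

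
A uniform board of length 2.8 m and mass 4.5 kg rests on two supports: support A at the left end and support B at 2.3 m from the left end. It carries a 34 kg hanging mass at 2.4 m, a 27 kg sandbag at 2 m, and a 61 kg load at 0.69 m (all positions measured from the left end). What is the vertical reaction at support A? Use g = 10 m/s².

R_A ≈ 465 N

About support B:
Beam weight: 4.5 × 10 = 45 N down at 1.4 m → arm 0.9 m, τ = 45 × 0.9 = 40.5 N·m counterclockwise.
Hanging mass: 34 × 10 = 340 N down at 2.4 m → arm 0.1 m, τ = 340 × 0.1 = 34 N·m clockwise.
Sandbag: 27 × 10 = 270 N down at 2 m → arm 0.3 m, τ = 270 × 0.3 = 81 N·m counterclockwise.
Load: 61 × 10 = 610 N down at 0.69 m → arm 1.61 m, τ = 610 × 1.61 = 982.1 N·m counterclockwise.
Net load moment about support B = 1070 N·m counterclockwise.
Reaction R at support A is upward at 0 m, arm 2.3 m → moment R × 2.3 clockwise.
Setting net torque to zero: R × 2.3 = 1070 → R = 465 N.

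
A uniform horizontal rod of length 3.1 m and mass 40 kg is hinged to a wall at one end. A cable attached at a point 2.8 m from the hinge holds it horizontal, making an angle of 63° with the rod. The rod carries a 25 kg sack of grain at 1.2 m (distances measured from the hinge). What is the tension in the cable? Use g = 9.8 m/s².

Choose the hinge as the axis so the unknown hinge reaction has zero arm there.
Beam weight: 40 × 9.8 = 392 N down at 1.55 m → arm 1.55 m, τ = 392 × 1.55 = 607.6 N·m clockwise.
Sack of grain: 25 × 9.8 = 245 N down at 1.2 m → arm 1.2 m, τ = 245 × 1.2 = 294 N·m clockwise.
Total clockwise load moment = 901.6 N·m.
The cable tension T acts at 2.8 m; only its component perpendicular to the rod, T sinθ, produces torque. sin 63° = 0.891.
Στ = 0 ⇒ T × 2.8 × 0.891 = 901.6 ⇒ T = 901.6 / 2.495 = 361 N.

T ≈ 361 N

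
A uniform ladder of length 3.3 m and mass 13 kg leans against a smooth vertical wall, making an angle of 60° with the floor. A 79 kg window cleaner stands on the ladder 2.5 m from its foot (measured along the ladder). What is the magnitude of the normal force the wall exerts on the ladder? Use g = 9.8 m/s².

Take moments about the foot of the ladder.
Ladder weight 13×9.8 = 127.4 N acts at 1.65 m along the ladder; its horizontal arm is 1.65·cos60° = 0.825 m → τ = 105.1 N·m clockwise.
Window cleaner: 79×9.8 = 774.2 N at 2.5 m → arm 1.25 m → τ = 967.8 N·m clockwise.
Wall normal N acts horizontally at the top; its moment arm is the height L sinθ = 3.3·sin60° = 2.858 m, counterclockwise.
For rotational equilibrium, N × 2.858 = 1073, so N = 375 N.

N_wall ≈ 375 N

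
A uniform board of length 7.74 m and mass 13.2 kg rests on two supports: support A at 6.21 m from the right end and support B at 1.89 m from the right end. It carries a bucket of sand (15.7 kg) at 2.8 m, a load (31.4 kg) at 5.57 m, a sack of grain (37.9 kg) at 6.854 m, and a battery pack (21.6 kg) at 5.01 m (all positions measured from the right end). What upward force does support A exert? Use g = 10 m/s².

R_A ≈ 953 N

Take moments about support B.
Beam weight: 13.2 × 10 = 132 N down at 3.87 m → arm 1.98 m, τ = 132 × 1.98 = 261.4 N·m counterclockwise.
Bucket of sand: 15.7 × 10 = 157 N down at 2.8 m → arm 0.91 m, τ = 157 × 0.91 = 142.9 N·m counterclockwise.
Load: 31.4 × 10 = 314 N down at 5.57 m → arm 3.68 m, τ = 314 × 3.68 = 1156 N·m counterclockwise.
Sack of grain: 37.9 × 10 = 379 N down at 6.854 m → arm 4.964 m, τ = 379 × 4.964 = 1881 N·m counterclockwise.
Battery pack: 21.6 × 10 = 216 N down at 5.01 m → arm 3.12 m, τ = 216 × 3.12 = 673.9 N·m counterclockwise.
Net load moment about support B = 4115 N·m counterclockwise.
Reaction R at support A is upward at 6.21 m, arm 4.32 m → moment R × 4.32 clockwise.
For rotational equilibrium, R × 4.32 = 4115, so R = 953 N.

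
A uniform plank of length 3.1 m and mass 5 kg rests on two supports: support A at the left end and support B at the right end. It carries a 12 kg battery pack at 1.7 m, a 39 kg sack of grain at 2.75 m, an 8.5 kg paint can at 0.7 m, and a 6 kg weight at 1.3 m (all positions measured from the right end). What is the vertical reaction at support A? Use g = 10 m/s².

R_A ≈ 481 N

Take moments about support B.
Beam weight: 5 × 10 = 50 N down at 1.55 m → arm 1.55 m, τ = 50 × 1.55 = 77.5 N·m counterclockwise.
Battery pack: 12 × 10 = 120 N down at 1.7 m → arm 1.7 m, τ = 120 × 1.7 = 204 N·m counterclockwise.
Sack of grain: 39 × 10 = 390 N down at 2.75 m → arm 2.75 m, τ = 390 × 2.75 = 1072 N·m counterclockwise.
Paint can: 8.5 × 10 = 85 N down at 0.7 m → arm 0.7 m, τ = 85 × 0.7 = 59.5 N·m counterclockwise.
Weight: 6 × 10 = 60 N down at 1.3 m → arm 1.3 m, τ = 60 × 1.3 = 78 N·m counterclockwise.
Net load moment about support B = 1491 N·m counterclockwise.
Reaction R at support A is upward at 3.1 m, arm 3.1 m → moment R × 3.1 clockwise.
Balancing moments: R × 3.1 = 1491, giving R = 481 N.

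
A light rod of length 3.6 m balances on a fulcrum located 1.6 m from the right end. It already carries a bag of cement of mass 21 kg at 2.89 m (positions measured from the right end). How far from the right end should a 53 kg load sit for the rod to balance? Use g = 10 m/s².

Taking torques about the fulcrum (at 1.6 m from the right end):
Bag of cement: 21 × 10 = 210 N down at 2.89 m → arm 1.29 m, τ = 210 × 1.29 = 270.9 N·m counterclockwise.
Net moment of existing loads = 270.9 N·m counterclockwise.
The load weighs 53 × 10 = 530 N and must supply an equal clockwise moment, so its lever arm about the fulcrum is 270.9 / 530 = 0.511 m.
That puts it at 1.6 − 0.511 = 1.09 m from the right end.

x ≈ 1.09 m from the right end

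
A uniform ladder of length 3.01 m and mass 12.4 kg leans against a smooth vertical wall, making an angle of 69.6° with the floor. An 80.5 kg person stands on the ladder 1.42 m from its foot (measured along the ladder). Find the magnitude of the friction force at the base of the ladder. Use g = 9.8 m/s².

Choose the foot of the ladder as the axis so the floor normal and friction both act there and drop out.
Ladder weight 12.4×9.8 = 121.5 N acts at 1.505 m along the ladder; its horizontal arm is 1.505·cos69.6° = 0.5246 m → τ = 63.74 N·m clockwise.
Person: 80.5×9.8 = 788.9 N at 1.42 m → arm 0.495 m → τ = 390.5 N·m clockwise.
Wall normal N acts horizontally at the top; its moment arm is the height L sinθ = 3.01·sin69.6° = 2.821 m, counterclockwise.
For rotational equilibrium, N × 2.821 = 454.2, so N = 161 N.
ΣFx = 0: friction at the foot balances the wall's push, so f = N_wall = 161 N.

f ≈ 161 N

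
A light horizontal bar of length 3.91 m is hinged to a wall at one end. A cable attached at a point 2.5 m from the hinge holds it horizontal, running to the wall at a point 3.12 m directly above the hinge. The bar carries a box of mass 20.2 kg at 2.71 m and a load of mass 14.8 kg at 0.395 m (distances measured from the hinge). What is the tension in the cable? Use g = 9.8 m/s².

About the hinge:
Box: 20.2 × 9.8 = 198 N down at 2.71 m → arm 2.71 m, τ = 198 × 2.71 = 536.6 N·m clockwise.
Load: 14.8 × 9.8 = 145 N down at 0.395 m → arm 0.395 m, τ = 145 × 0.395 = 57.28 N·m clockwise.
Total clockwise load moment = 593.9 N·m.
The cable tension T acts at 2.5 m; only its component perpendicular to the bar, T sinθ, produces torque. sinθ = h/√(h²+d²) = 3.12/√(3.12²+2.5²) = 0.7804.
Balancing moments: T × 2.5 × 0.7804 = 593.9, giving T = 593.9 / 1.951 = 304 N.

T ≈ 304 N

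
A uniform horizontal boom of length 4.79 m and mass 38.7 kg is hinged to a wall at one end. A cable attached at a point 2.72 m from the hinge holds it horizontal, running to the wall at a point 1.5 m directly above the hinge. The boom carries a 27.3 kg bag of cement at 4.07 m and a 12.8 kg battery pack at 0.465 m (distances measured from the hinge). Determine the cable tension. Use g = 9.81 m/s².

Taking torques about the hinge:
Beam weight: 38.7 × 9.81 = 379.6 N down at 2.395 m → arm 2.395 m, τ = 379.6 × 2.395 = 909.1 N·m clockwise.
Bag of cement: 27.3 × 9.81 = 267.8 N down at 4.07 m → arm 4.07 m, τ = 267.8 × 4.07 = 1090 N·m clockwise.
Battery pack: 12.8 × 9.81 = 125.6 N down at 0.465 m → arm 0.465 m, τ = 125.6 × 0.465 = 58.4 N·m clockwise.
Total clockwise load moment = 2058 N·m.
The cable tension T acts at 2.72 m; only its component perpendicular to the boom, T sinθ, produces torque. sinθ = h/√(h²+d²) = 1.5/√(1.5²+2.72²) = 0.4829.
Στ = 0 ⇒ T × 2.72 × 0.4829 = 2058 ⇒ T = 2058 / 1.313 = 1570 N.

T ≈ 1570 N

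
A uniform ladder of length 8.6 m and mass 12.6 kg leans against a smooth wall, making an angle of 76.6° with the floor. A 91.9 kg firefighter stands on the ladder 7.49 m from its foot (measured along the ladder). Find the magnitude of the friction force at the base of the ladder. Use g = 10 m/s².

f ≈ 206 N

Take moments about the foot of the ladder.
Ladder weight 12.6×10 = 126 N acts at 4.3 m along the ladder; its horizontal arm is 4.3·cos76.6° = 0.9965 m → τ = 125.6 N·m clockwise.
Firefighter: 91.9×10 = 919 N at 7.49 m → arm 1.736 m → τ = 1595 N·m clockwise.
Wall normal N acts horizontally at the top; its moment arm is the height L sinθ = 8.6·sin76.6° = 8.366 m, counterclockwise.
Setting net torque to zero: N × 8.366 = 1721 → N = 206 N.
ΣFx = 0: friction at the foot balances the wall's push, so f = N_wall = 206 N.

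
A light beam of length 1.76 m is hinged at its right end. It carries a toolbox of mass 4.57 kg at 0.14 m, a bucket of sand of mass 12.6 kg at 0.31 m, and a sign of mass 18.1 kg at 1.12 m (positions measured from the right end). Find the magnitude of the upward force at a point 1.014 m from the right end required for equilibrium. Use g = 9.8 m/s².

F ≈ 240 N

Choose the right end as the axis so the unknown pivot reaction has zero arm there.
Toolbox: 4.57 × 9.8 = 44.79 N down at 0.14 m → arm 0.14 m, τ = 44.79 × 0.14 = 6.271 N·m counterclockwise.
Bucket of sand: 12.6 × 9.8 = 123.5 N down at 0.31 m → arm 0.31 m, τ = 123.5 × 0.31 = 38.28 N·m counterclockwise.
Sign: 18.1 × 9.8 = 177.4 N down at 1.12 m → arm 1.12 m, τ = 177.4 × 1.12 = 198.7 N·m counterclockwise.
Net moment of the loads = 243.3 N·m counterclockwise.
The upward force F acts at a point 1.014 m from the right end, arm 1.014 m, giving F × 1.014 clockwise.
For rotational equilibrium, F × 1.014 = 243.3, so F = 243.3 / 1.014 = 240 N.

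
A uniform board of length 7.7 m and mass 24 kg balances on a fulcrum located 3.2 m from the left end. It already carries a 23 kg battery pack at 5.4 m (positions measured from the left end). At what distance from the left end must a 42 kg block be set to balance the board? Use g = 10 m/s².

Take moments about the fulcrum (at 3.2 m from the left end).
Beam weight: 24 × 10 = 240 N down at 3.85 m → arm 0.65 m, τ = 240 × 0.65 = 156 N·m clockwise.
Battery pack: 23 × 10 = 230 N down at 5.4 m → arm 2.2 m, τ = 230 × 2.2 = 506 N·m clockwise.
Net moment of existing loads = 662 N·m clockwise.
The block weighs 42 × 10 = 420 N and must supply an equal counterclockwise moment, so its lever arm about the fulcrum is 662 / 420 = 1.58 m.
That puts it at 3.2 − 1.58 = 1.62 m from the left end.

x ≈ 1.62 m from the left end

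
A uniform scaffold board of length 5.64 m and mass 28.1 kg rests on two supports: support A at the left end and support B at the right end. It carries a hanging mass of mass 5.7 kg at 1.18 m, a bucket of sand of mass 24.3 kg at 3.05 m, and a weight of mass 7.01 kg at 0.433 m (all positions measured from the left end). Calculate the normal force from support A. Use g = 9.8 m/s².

Choose support B as the axis so its reaction then has zero moment arm.
Beam weight: 28.1 × 9.8 = 275.4 N down at 2.82 m → arm 2.82 m, τ = 275.4 × 2.82 = 776.6 N·m counterclockwise.
Hanging mass: 5.7 × 9.8 = 55.86 N down at 1.18 m → arm 4.46 m, τ = 55.86 × 4.46 = 249.1 N·m counterclockwise.
Bucket of sand: 24.3 × 9.8 = 238.1 N down at 3.05 m → arm 2.59 m, τ = 238.1 × 2.59 = 616.7 N·m counterclockwise.
Weight: 7.01 × 9.8 = 68.7 N down at 0.433 m → arm 5.207 m, τ = 68.7 × 5.207 = 357.7 N·m counterclockwise.
Net load moment about support B = 2000 N·m counterclockwise.
Reaction R at support A is upward at 0 m, arm 5.64 m → moment R × 5.64 clockwise.
For rotational equilibrium, R × 5.64 = 2000, so R = 355 N.

R_A ≈ 355 N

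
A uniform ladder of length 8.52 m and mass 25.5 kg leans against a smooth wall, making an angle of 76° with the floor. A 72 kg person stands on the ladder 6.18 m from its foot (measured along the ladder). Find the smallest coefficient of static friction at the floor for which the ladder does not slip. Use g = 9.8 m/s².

Take moments about the foot of the ladder.
Ladder weight 25.5×9.8 = 249.9 N acts at 4.26 m along the ladder; its horizontal arm is 4.26·cos76° = 1.031 m → τ = 257.6 N·m clockwise.
Person: 72×9.8 = 705.6 N at 6.18 m → arm 1.495 m → τ = 1055 N·m clockwise.
Wall normal N acts horizontally at the top; its moment arm is the height L sinθ = 8.52·sin76° = 8.267 m, counterclockwise.
Balancing moments: N × 8.267 = 1313, giving N = 158.8 N.
ΣFx = 0 ⇒ f = N_wall = 158.8 N. ΣFy = 0 ⇒ N_floor = 955.5 N.
μ_min = f / N_floor = 158.8 / 955.5 = 0.166.

μ_min ≈ 0.166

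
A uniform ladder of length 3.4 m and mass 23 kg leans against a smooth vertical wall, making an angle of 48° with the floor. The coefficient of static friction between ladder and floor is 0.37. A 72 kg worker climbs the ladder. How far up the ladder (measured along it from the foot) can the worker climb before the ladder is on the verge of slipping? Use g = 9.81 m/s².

d ≈ 1.3 m

Taking torques about the foot of the ladder:
Ladder weight 23×9.81 = 225.6 N acts at 1.7 m along the ladder; its horizontal arm is 1.7·cos48° = 1.138 m → τ = 256.7 N·m clockwise.
Worker weight 72×9.81 = 706.3 N at distance d → arm d·cos48° → τ = 706.3·d·0.6691 clockwise.
Wall normal N at the top has arm L sinθ = 2.527 m counterclockwise, so Στ = 0 gives N·2.527 = 256.7 + 472.6·d.
ΣFy = 0 ⇒ N_floor = 931.9 N, so the maximum friction is μ_s·N_floor = 0.37×931.9 = 344.8 N. ΣFx = 0 ⇒ N_wall = f, so at the slipping point N = 344.8 N.
Substituting: 344.8×2.527 = 256.7 + 472.6·d ⇒ d = (871.3 − 256.7) / 472.6 = 1.3 m.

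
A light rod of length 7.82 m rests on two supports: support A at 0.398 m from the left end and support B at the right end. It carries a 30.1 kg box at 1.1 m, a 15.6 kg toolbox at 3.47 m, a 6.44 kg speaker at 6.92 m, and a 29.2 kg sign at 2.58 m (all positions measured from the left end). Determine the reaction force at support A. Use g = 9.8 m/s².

Take moments about support B.
Box: 30.1 × 9.8 = 295 N down at 1.1 m → arm 6.72 m, τ = 295 × 6.72 = 1982 N·m counterclockwise.
Toolbox: 15.6 × 9.8 = 152.9 N down at 3.47 m → arm 4.35 m, τ = 152.9 × 4.35 = 665.1 N·m counterclockwise.
Speaker: 6.44 × 9.8 = 63.11 N down at 6.92 m → arm 0.9 m, τ = 63.11 × 0.9 = 56.8 N·m counterclockwise.
Sign: 29.2 × 9.8 = 286.2 N down at 2.58 m → arm 5.24 m, τ = 286.2 × 5.24 = 1500 N·m counterclockwise.
Net load moment about support B = 4204 N·m counterclockwise.
Reaction R at support A is upward at 0.398 m, arm 7.422 m → moment R × 7.422 clockwise.
Στ = 0 ⇒ R × 7.422 = 4204 ⇒ R = 566 N.

R_A ≈ 566 N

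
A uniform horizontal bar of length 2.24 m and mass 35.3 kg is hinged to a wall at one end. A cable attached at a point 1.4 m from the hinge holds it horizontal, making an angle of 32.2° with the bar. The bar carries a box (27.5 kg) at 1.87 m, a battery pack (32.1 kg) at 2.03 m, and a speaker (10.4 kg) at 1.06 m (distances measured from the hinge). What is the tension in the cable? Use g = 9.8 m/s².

T ≈ 2200 N

About the hinge:
Beam weight: 35.3 × 9.8 = 345.9 N down at 1.12 m → arm 1.12 m, τ = 345.9 × 1.12 = 387.4 N·m clockwise.
Box: 27.5 × 9.8 = 269.5 N down at 1.87 m → arm 1.87 m, τ = 269.5 × 1.87 = 504 N·m clockwise.
Battery pack: 32.1 × 9.8 = 314.6 N down at 2.03 m → arm 2.03 m, τ = 314.6 × 2.03 = 638.6 N·m clockwise.
Speaker: 10.4 × 9.8 = 101.9 N down at 1.06 m → arm 1.06 m, τ = 101.9 × 1.06 = 108 N·m clockwise.
Total clockwise load moment = 1638 N·m.
The cable tension T acts at 1.4 m; only its component perpendicular to the bar, T sinθ, produces torque. sin 32.2° = 0.5329.
Στ = 0 ⇒ T × 1.4 × 0.5329 = 1638 ⇒ T = 1638 / 0.7461 = 2200 N.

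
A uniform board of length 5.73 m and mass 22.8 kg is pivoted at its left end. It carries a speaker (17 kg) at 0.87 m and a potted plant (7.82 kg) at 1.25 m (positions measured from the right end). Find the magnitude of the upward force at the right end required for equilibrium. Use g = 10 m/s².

Taking torques about the left end:
Beam weight: 22.8 × 10 = 228 N down at 2.865 m → arm 2.865 m, τ = 228 × 2.865 = 653.2 N·m clockwise.
Speaker: 17 × 10 = 170 N down at 0.87 m → arm 4.86 m, τ = 170 × 4.86 = 826.2 N·m clockwise.
Potted plant: 7.82 × 10 = 78.2 N down at 1.25 m → arm 4.48 m, τ = 78.2 × 4.48 = 350.3 N·m clockwise.
Net moment of the loads = 1830 N·m clockwise.
The upward force F acts at the right end, arm 5.73 m, giving F × 5.73 counterclockwise.
For rotational equilibrium, F × 5.73 = 1830, so F = 1830 / 5.73 = 319 N.

F ≈ 319 N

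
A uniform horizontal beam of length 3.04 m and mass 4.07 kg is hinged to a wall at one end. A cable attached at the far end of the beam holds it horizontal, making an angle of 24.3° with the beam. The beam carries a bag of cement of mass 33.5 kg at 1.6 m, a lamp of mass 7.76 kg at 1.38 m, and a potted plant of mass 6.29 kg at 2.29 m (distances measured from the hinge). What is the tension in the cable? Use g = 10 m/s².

Take moments about the hinge.
Beam weight: 4.07 × 10 = 40.7 N down at 1.52 m → arm 1.52 m, τ = 40.7 × 1.52 = 61.86 N·m clockwise.
Bag of cement: 33.5 × 10 = 335 N down at 1.6 m → arm 1.6 m, τ = 335 × 1.6 = 536 N·m clockwise.
Lamp: 7.76 × 10 = 77.6 N down at 1.38 m → arm 1.38 m, τ = 77.6 × 1.38 = 107.1 N·m clockwise.
Potted plant: 6.29 × 10 = 62.9 N down at 2.29 m → arm 2.29 m, τ = 62.9 × 2.29 = 144 N·m clockwise.
Total clockwise load moment = 849 N·m.
The cable tension T acts at 3.04 m; only its component perpendicular to the beam, T sinθ, produces torque. sin 24.3° = 0.4115.
Setting net torque to zero: T × 3.04 × 0.4115 = 849 → T = 849 / 1.251 = 679 N.

T ≈ 679 N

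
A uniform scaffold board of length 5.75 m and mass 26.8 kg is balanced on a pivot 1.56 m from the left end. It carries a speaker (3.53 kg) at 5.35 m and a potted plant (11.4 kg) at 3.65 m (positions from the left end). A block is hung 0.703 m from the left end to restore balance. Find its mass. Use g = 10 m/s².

About the pivot (at 1.56 m from the left end):
Beam weight: 26.8 × 10 = 268 N down at 2.875 m → arm 1.315 m, τ = 268 × 1.315 = 352.4 N·m clockwise.
Speaker: 3.53 × 10 = 35.3 N down at 5.35 m → arm 3.79 m, τ = 35.3 × 3.79 = 133.8 N·m clockwise.
Potted plant: 11.4 × 10 = 114 N down at 3.65 m → arm 2.09 m, τ = 114 × 2.09 = 238.3 N·m clockwise.
Net moment of known loads = 724.5 N·m clockwise.
An unknown mass m at 0.703 m has arm 0.857 m; its moment is m·g·0.857 counterclockwise.
Στ = 0 ⇒ m × 10 × 0.857 = 724.5 ⇒ m = 724.5 / (10 × 0.857) = 84.5 kg.

m ≈ 84.5 kg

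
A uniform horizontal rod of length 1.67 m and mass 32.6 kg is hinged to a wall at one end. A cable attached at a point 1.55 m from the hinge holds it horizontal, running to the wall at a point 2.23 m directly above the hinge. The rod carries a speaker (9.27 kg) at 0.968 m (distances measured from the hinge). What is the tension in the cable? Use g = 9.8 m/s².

T ≈ 279 N

Sum moments about the hinge (the unknown hinge reaction has zero arm there).
Beam weight: 32.6 × 9.8 = 319.5 N down at 0.835 m → arm 0.835 m, τ = 319.5 × 0.835 = 266.8 N·m clockwise.
Speaker: 9.27 × 9.8 = 90.85 N down at 0.968 m → arm 0.968 m, τ = 90.85 × 0.968 = 87.94 N·m clockwise.
Total clockwise load moment = 354.7 N·m.
The cable tension T acts at 1.55 m; only its component perpendicular to the rod, T sinθ, produces torque. sinθ = h/√(h²+d²) = 2.23/√(2.23²+1.55²) = 0.8211.
Setting net torque to zero: T × 1.55 × 0.8211 = 354.7 → T = 354.7 / 1.273 = 279 N.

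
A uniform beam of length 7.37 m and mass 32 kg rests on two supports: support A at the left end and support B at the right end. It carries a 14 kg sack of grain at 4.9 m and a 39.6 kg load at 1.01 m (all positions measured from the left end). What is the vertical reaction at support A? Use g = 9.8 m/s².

R_A ≈ 538 N

About support B:
Beam weight: 32 × 9.8 = 313.6 N down at 3.685 m → arm 3.685 m, τ = 313.6 × 3.685 = 1156 N·m counterclockwise.
Sack of grain: 14 × 9.8 = 137.2 N down at 4.9 m → arm 2.47 m, τ = 137.2 × 2.47 = 338.9 N·m counterclockwise.
Load: 39.6 × 9.8 = 388.1 N down at 1.01 m → arm 6.36 m, τ = 388.1 × 6.36 = 2468 N·m counterclockwise.
Net load moment about support B = 3963 N·m counterclockwise.
Reaction R at support A is upward at 0 m, arm 7.37 m → moment R × 7.37 clockwise.
Balancing moments: R × 7.37 = 3963, giving R = 538 N.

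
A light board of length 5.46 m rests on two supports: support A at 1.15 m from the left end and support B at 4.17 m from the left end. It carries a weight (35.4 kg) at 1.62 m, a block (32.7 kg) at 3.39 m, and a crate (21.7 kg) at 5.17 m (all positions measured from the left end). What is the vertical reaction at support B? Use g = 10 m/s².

R_B ≈ 586 N

Choose support A as the axis so its reaction then has zero moment arm.
Weight: 35.4 × 10 = 354 N down at 1.62 m → arm 0.47 m, τ = 354 × 0.47 = 166.4 N·m clockwise.
Block: 32.7 × 10 = 327 N down at 3.39 m → arm 2.24 m, τ = 327 × 2.24 = 732.5 N·m clockwise.
Crate: 21.7 × 10 = 217 N down at 5.17 m → arm 4.02 m, τ = 217 × 4.02 = 872.3 N·m clockwise.
Net load moment about support A = 1771 N·m clockwise.
Reaction R at support B is upward at 4.17 m, arm 3.02 m → moment R × 3.02 counterclockwise.
Balancing moments: R × 3.02 = 1771, giving R = 586 N.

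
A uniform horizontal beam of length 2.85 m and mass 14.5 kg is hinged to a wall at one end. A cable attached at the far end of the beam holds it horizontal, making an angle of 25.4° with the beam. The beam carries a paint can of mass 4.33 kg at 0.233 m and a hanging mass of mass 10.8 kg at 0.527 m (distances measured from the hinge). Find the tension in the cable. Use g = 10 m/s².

T ≈ 224 N

Taking torques about the hinge:
Beam weight: 14.5 × 10 = 145 N down at 1.425 m → arm 1.425 m, τ = 145 × 1.425 = 206.6 N·m clockwise.
Paint can: 4.33 × 10 = 43.3 N down at 0.233 m → arm 0.233 m, τ = 43.3 × 0.233 = 10.09 N·m clockwise.
Hanging mass: 10.8 × 10 = 108 N down at 0.527 m → arm 0.527 m, τ = 108 × 0.527 = 56.92 N·m clockwise.
Total clockwise load moment = 273.6 N·m.
The cable tension T acts at 2.85 m; only its component perpendicular to the beam, T sinθ, produces torque. sin 25.4° = 0.4289.
Setting net torque to zero: T × 2.85 × 0.4289 = 273.6 → T = 273.6 / 1.222 = 224 N.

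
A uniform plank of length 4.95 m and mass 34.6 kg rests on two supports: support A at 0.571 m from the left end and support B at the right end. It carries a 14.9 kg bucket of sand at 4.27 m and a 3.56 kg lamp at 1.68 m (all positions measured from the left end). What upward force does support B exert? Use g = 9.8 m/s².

R_B ≈ 280 N

Taking torques about support A:
Beam weight: 34.6 × 9.8 = 339.1 N down at 2.475 m → arm 1.904 m, τ = 339.1 × 1.904 = 645.6 N·m clockwise.
Bucket of sand: 14.9 × 9.8 = 146 N down at 4.27 m → arm 3.699 m, τ = 146 × 3.699 = 540.1 N·m clockwise.
Lamp: 3.56 × 9.8 = 34.89 N down at 1.68 m → arm 1.109 m, τ = 34.89 × 1.109 = 38.69 N·m clockwise.
Net load moment about support A = 1224 N·m clockwise.
Reaction R at support B is upward at 4.95 m, arm 4.379 m → moment R × 4.379 counterclockwise.
For rotational equilibrium, R × 4.379 = 1224, so R = 280 N.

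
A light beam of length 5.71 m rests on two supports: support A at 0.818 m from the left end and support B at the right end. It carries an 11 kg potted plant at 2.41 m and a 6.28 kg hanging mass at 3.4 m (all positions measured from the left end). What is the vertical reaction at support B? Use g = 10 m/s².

R_B ≈ 68.9 N

Taking torques about support A:
Potted plant: 11 × 10 = 110 N down at 2.41 m → arm 1.592 m, τ = 110 × 1.592 = 175.1 N·m clockwise.
Hanging mass: 6.28 × 10 = 62.8 N down at 3.4 m → arm 2.582 m, τ = 62.8 × 2.582 = 162.1 N·m clockwise.
Net load moment about support A = 337.2 N·m clockwise.
Reaction R at support B is upward at 5.71 m, arm 4.892 m → moment R × 4.892 counterclockwise.
For rotational equilibrium, R × 4.892 = 337.2, so R = 68.9 N.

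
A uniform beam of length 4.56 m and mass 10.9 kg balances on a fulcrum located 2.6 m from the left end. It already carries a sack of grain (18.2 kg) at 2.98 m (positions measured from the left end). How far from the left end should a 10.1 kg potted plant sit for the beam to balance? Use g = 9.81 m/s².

x ≈ 2.26 m from the left end

Taking torques about the fulcrum (at 2.6 m from the left end):
Beam weight: 10.9 × 9.81 = 106.9 N down at 2.28 m → arm 0.32 m, τ = 106.9 × 0.32 = 34.21 N·m counterclockwise.
Sack of grain: 18.2 × 9.81 = 178.5 N down at 2.98 m → arm 0.38 m, τ = 178.5 × 0.38 = 67.83 N·m clockwise.
Net moment of existing loads = 33.62 N·m clockwise.
The potted plant weighs 10.1 × 9.81 = 99.08 N and must supply an equal counterclockwise moment, so its lever arm about the fulcrum is 33.62 / 99.08 = 0.339 m.
That puts it at 2.6 − 0.339 = 2.26 m from the left end.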